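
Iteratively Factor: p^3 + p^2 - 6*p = (p + 3)*(p^2 - 2*p) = (p - 2)*(p + 3)*(p)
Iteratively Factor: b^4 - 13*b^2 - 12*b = (b)*(b^3 - 13*b - 12) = b*(b + 1)*(b^2 - b - 12) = b*(b - 4)*(b + 1)*(b + 3)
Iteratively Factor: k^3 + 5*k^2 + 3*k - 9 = (k + 3)*(k^2 + 2*k - 3) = (k + 3)^2*(k - 1)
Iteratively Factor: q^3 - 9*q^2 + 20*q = (q)*(q^2 - 9*q + 20) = q*(q - 4)*(q - 5)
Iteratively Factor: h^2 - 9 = (h - 3)*(h + 3)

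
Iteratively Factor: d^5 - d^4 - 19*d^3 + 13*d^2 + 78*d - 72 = (d - 4)*(d^4 + 3*d^3 - 7*d^2 - 15*d + 18) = (d - 4)*(d - 2)*(d^3 + 5*d^2 + 3*d - 9) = (d - 4)*(d - 2)*(d + 3)*(d^2 + 2*d - 3) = (d - 4)*(d - 2)*(d - 1)*(d + 3)*(d + 3)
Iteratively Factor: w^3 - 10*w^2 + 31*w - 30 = (w - 3)*(w^2 - 7*w + 10) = (w - 5)*(w - 3)*(w - 2)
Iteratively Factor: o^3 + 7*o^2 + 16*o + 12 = (o + 2)*(o^2 + 5*o + 6) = (o + 2)*(o + 3)*(o + 2)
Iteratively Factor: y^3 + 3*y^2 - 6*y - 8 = (y + 4)*(y^2 - y - 2) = (y - 2)*(y + 4)*(y + 1)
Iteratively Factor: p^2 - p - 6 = (p + 2)*(p - 3)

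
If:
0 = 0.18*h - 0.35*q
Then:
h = 1.94444444444444*q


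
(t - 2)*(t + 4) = t^2 + 2*t - 8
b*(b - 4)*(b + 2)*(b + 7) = b^4 + 5*b^3 - 22*b^2 - 56*b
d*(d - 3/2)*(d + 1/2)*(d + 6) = d^4 + 5*d^3 - 27*d^2/4 - 9*d/2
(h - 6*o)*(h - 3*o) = h^2 - 9*h*o + 18*o^2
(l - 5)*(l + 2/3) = l^2 - 13*l/3 - 10/3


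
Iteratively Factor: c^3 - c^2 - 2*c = (c + 1)*(c^2 - 2*c) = (c - 2)*(c + 1)*(c)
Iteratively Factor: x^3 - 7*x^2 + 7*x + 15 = (x + 1)*(x^2 - 8*x + 15) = (x - 3)*(x + 1)*(x - 5)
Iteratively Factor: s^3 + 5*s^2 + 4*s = (s + 1)*(s^2 + 4*s) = s*(s + 1)*(s + 4)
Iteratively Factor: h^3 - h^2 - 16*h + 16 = (h + 4)*(h^2 - 5*h + 4) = (h - 4)*(h + 4)*(h - 1)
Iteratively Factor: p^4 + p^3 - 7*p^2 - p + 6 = (p + 1)*(p^3 - 7*p + 6) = (p + 1)*(p + 3)*(p^2 - 3*p + 2) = (p - 1)*(p + 1)*(p + 3)*(p - 2)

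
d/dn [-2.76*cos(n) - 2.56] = 2.76*sin(n)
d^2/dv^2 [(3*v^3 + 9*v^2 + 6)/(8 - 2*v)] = 3*(-v^3 + 12*v^2 - 48*v - 50)/(v^3 - 12*v^2 + 48*v - 64)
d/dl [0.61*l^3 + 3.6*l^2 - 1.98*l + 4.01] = 1.83*l^2 + 7.2*l - 1.98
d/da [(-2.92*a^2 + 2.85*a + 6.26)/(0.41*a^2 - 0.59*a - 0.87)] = (0.5543*a^2 - 0.0523999999999996*a + 1.2139)/(0.1681*a^4 - 0.4838*a^3 - 0.3653*a^2 + 1.0266*a + 0.7569)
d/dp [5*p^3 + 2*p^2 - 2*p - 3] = 15*p^2 + 4*p - 2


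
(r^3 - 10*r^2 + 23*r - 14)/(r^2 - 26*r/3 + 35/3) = 3*(r^2 - 3*r + 2)/(3*r - 5)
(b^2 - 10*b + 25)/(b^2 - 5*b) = (b - 5)/b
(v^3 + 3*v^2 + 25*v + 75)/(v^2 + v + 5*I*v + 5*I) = (v^2 + v*(3 - 5*I) - 15*I)/(v + 1)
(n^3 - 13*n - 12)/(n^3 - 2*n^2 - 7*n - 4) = (n + 3)/(n + 1)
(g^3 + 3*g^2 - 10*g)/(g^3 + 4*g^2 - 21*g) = (g^2 + 3*g - 10)/(g^2 + 4*g - 21)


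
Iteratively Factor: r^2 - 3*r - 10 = (r - 5)*(r + 2)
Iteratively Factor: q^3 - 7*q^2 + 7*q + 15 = (q - 3)*(q^2 - 4*q - 5) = (q - 3)*(q + 1)*(q - 5)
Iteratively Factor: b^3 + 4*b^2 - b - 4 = (b + 1)*(b^2 + 3*b - 4) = (b - 1)*(b + 1)*(b + 4)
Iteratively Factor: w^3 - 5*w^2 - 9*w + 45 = (w - 5)*(w^2 - 9) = (w - 5)*(w + 3)*(w - 3)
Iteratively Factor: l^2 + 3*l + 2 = (l + 2)*(l + 1)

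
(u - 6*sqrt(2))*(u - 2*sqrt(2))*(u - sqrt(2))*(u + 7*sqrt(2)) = u^4 - 2*sqrt(2)*u^3 - 86*u^2 + 256*sqrt(2)*u - 336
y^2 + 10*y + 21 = (y + 3)*(y + 7)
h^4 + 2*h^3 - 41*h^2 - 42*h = h*(h - 6)*(h + 1)*(h + 7)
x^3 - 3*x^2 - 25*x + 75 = (x - 5)*(x - 3)*(x + 5)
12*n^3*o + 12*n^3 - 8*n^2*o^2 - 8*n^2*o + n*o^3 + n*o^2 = (-6*n + o)*(-2*n + o)*(n*o + n)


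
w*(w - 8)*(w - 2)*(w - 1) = w^4 - 11*w^3 + 26*w^2 - 16*w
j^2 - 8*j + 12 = (j - 6)*(j - 2)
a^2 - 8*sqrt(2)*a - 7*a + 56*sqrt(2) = (a - 7)*(a - 8*sqrt(2))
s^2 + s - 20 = (s - 4)*(s + 5)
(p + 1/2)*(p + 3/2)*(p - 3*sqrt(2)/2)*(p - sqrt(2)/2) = p^4 - 2*sqrt(2)*p^3 + 2*p^3 - 4*sqrt(2)*p^2 + 9*p^2/4 - 3*sqrt(2)*p/2 + 3*p + 9/8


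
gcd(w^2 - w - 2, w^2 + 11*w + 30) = 1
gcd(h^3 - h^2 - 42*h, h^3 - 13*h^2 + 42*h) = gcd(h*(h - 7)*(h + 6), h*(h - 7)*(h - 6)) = h^2 - 7*h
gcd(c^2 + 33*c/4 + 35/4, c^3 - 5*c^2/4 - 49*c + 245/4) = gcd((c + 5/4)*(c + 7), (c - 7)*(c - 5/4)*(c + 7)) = c + 7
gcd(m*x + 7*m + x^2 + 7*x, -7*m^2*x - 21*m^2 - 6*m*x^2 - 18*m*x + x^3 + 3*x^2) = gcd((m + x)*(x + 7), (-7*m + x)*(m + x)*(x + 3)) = m + x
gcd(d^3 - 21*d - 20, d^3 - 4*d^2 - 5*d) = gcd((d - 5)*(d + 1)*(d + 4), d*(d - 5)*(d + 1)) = d^2 - 4*d - 5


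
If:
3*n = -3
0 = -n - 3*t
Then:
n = -1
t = 1/3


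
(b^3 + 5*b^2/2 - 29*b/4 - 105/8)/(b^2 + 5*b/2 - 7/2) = (b^2 - b - 15/4)/(b - 1)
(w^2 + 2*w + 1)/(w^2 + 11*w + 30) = (w^2 + 2*w + 1)/(w^2 + 11*w + 30)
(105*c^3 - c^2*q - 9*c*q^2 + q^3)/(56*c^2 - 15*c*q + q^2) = (-15*c^2 - 2*c*q + q^2)/(-8*c + q)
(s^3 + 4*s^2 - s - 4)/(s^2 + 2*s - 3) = (s^2 + 5*s + 4)/(s + 3)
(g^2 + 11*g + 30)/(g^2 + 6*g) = (g + 5)/g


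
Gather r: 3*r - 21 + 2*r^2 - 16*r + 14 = 2*r^2 - 13*r - 7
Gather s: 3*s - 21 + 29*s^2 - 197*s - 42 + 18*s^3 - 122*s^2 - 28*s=18*s^3 - 93*s^2 - 222*s - 63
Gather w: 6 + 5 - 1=10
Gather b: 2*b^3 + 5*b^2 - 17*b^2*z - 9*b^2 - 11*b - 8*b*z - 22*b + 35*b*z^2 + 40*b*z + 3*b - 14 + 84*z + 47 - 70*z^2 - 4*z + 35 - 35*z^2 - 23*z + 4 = 2*b^3 + b^2*(-17*z - 4) + b*(35*z^2 + 32*z - 30) - 105*z^2 + 57*z + 72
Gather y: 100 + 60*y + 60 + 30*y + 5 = 90*y + 165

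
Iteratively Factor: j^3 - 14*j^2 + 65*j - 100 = (j - 4)*(j^2 - 10*j + 25) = (j - 5)*(j - 4)*(j - 5)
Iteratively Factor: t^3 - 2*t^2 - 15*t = (t - 5)*(t^2 + 3*t) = t*(t - 5)*(t + 3)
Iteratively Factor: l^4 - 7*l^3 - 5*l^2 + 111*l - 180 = (l - 3)*(l^3 - 4*l^2 - 17*l + 60) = (l - 3)^2*(l^2 - l - 20) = (l - 3)^2*(l + 4)*(l - 5)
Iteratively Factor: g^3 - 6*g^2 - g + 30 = (g - 5)*(g^2 - g - 6) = (g - 5)*(g + 2)*(g - 3)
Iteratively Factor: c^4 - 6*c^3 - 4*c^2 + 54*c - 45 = (c - 3)*(c^3 - 3*c^2 - 13*c + 15) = (c - 5)*(c - 3)*(c^2 + 2*c - 3) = (c - 5)*(c - 3)*(c - 1)*(c + 3)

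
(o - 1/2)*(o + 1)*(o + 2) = o^3 + 5*o^2/2 + o/2 - 1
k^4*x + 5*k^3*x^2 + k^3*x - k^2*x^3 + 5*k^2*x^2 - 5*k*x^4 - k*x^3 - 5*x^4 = (k - x)*(k + x)*(k + 5*x)*(k*x + x)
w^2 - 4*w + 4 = (w - 2)^2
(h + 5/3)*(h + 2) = h^2 + 11*h/3 + 10/3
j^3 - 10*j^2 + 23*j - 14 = (j - 7)*(j - 2)*(j - 1)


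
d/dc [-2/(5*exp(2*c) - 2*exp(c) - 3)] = (20*exp(c) - 4)*exp(c)/(-5*exp(2*c) + 2*exp(c) + 3)^2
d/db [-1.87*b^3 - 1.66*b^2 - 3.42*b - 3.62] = -5.61*b^2 - 3.32*b - 3.42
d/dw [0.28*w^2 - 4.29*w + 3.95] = 0.56*w - 4.29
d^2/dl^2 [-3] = 0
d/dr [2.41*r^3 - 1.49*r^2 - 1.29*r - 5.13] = 7.23*r^2 - 2.98*r - 1.29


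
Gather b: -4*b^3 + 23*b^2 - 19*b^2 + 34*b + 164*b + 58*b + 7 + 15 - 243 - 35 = -4*b^3 + 4*b^2 + 256*b - 256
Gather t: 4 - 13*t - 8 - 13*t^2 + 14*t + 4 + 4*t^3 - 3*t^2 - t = 4*t^3 - 16*t^2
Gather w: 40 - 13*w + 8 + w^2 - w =w^2 - 14*w + 48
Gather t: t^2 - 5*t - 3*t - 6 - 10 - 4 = t^2 - 8*t - 20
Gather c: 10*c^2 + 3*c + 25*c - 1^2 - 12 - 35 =10*c^2 + 28*c - 48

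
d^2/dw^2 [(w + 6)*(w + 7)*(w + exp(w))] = w^2*exp(w) + 17*w*exp(w) + 6*w + 70*exp(w) + 26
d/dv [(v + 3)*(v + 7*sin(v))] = v + (v + 3)*(7*cos(v) + 1) + 7*sin(v)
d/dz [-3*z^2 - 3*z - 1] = -6*z - 3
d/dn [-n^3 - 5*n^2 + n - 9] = -3*n^2 - 10*n + 1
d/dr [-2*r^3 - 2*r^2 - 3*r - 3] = -6*r^2 - 4*r - 3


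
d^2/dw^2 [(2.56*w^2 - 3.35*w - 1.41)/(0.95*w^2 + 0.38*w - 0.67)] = (-7.89507*w^3 + 2.14149*w^2 - 15.84771*w - 1.60959)/(0.857375*w^6 + 1.02885*w^5 - 1.402485*w^4 - 1.396348*w^3 + 0.989121*w^2 + 0.511746*w - 0.300763)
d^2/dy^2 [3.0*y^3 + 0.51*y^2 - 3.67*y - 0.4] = 18.0*y + 1.02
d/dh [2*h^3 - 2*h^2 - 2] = 2*h*(3*h - 2)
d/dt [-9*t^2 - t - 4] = -18*t - 1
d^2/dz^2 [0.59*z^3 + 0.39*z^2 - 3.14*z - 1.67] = 3.54*z + 0.78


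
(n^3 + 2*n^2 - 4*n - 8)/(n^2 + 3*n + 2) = (n^2 - 4)/(n + 1)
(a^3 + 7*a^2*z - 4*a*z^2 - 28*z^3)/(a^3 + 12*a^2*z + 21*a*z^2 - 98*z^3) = (a + 2*z)/(a + 7*z)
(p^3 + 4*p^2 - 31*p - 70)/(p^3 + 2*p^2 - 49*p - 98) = (p - 5)/(p - 7)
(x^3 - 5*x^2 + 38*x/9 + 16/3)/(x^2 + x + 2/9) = (3*x^2 - 17*x + 24)/(3*x + 1)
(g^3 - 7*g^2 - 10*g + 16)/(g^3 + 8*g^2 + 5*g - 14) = (g - 8)/(g + 7)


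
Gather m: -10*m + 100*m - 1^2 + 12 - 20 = 90*m - 9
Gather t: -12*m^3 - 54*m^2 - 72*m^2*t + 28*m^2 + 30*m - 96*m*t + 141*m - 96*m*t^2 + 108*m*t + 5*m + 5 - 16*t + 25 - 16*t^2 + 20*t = -12*m^3 - 26*m^2 + 176*m + t^2*(-96*m - 16) + t*(-72*m^2 + 12*m + 4) + 30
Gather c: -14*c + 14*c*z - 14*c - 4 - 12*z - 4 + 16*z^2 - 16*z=c*(14*z - 28) + 16*z^2 - 28*z - 8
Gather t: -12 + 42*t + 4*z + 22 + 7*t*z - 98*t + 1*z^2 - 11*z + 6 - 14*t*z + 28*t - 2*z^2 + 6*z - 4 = t*(-7*z - 28) - z^2 - z + 12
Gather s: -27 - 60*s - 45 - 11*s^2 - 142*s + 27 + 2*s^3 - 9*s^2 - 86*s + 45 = 2*s^3 - 20*s^2 - 288*s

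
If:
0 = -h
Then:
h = 0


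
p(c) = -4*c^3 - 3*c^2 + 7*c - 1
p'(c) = -12*c^2 - 6*c + 7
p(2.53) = -67.27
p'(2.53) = -84.99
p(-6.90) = 1121.91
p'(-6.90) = -522.92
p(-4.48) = 267.09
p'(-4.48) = -206.96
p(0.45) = 1.18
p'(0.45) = 1.87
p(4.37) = -361.51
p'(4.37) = -248.38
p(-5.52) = 541.74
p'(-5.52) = -325.52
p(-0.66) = -5.78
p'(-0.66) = 5.73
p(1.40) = -8.06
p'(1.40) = -24.92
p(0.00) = -1.00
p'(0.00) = 7.00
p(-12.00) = 6395.00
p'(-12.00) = -1649.00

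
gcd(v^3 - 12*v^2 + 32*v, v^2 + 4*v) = v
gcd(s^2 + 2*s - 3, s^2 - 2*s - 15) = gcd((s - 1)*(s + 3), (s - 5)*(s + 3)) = s + 3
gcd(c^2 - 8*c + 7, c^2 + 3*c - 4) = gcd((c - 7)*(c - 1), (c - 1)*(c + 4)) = c - 1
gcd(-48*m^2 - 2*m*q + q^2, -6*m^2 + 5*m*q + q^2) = 6*m + q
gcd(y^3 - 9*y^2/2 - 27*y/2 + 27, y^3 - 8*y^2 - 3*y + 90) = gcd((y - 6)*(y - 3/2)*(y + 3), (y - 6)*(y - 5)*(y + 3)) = y^2 - 3*y - 18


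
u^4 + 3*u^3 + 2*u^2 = u^2*(u + 1)*(u + 2)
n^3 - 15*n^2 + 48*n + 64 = (n - 8)^2*(n + 1)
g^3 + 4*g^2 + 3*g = g*(g + 1)*(g + 3)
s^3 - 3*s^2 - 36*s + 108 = (s - 6)*(s - 3)*(s + 6)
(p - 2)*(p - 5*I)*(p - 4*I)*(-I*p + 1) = -I*p^4 - 8*p^3 + 2*I*p^3 + 16*p^2 + 11*I*p^2 - 20*p - 22*I*p + 40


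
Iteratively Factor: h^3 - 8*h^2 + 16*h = (h - 4)*(h^2 - 4*h) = h*(h - 4)*(h - 4)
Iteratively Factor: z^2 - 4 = (z + 2)*(z - 2)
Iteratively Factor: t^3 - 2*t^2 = (t)*(t^2 - 2*t) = t^2*(t - 2)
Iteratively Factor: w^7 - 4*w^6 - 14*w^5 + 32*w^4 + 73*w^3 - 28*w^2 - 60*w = (w - 5)*(w^6 + w^5 - 9*w^4 - 13*w^3 + 8*w^2 + 12*w) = (w - 5)*(w + 1)*(w^5 - 9*w^3 - 4*w^2 + 12*w) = (w - 5)*(w + 1)*(w + 2)*(w^4 - 2*w^3 - 5*w^2 + 6*w) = (w - 5)*(w - 1)*(w + 1)*(w + 2)*(w^3 - w^2 - 6*w) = (w - 5)*(w - 1)*(w + 1)*(w + 2)^2*(w^2 - 3*w) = (w - 5)*(w - 3)*(w - 1)*(w + 1)*(w + 2)^2*(w)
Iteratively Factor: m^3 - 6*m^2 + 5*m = (m)*(m^2 - 6*m + 5) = m*(m - 5)*(m - 1)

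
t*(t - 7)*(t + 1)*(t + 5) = t^4 - t^3 - 37*t^2 - 35*t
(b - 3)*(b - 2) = b^2 - 5*b + 6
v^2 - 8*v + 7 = (v - 7)*(v - 1)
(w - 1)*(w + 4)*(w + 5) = w^3 + 8*w^2 + 11*w - 20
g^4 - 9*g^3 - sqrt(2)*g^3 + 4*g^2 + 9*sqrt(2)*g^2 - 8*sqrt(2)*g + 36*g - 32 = (g - 8)*(g - 1)*(g - 2*sqrt(2))*(g + sqrt(2))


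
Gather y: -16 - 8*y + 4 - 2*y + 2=-10*y - 10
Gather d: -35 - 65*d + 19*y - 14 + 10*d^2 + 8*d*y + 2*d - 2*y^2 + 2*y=10*d^2 + d*(8*y - 63) - 2*y^2 + 21*y - 49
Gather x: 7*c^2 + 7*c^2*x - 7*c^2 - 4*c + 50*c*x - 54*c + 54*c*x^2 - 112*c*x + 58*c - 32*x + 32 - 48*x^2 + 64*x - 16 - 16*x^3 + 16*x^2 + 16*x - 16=-16*x^3 + x^2*(54*c - 32) + x*(7*c^2 - 62*c + 48)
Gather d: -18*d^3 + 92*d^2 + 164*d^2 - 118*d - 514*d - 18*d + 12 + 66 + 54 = -18*d^3 + 256*d^2 - 650*d + 132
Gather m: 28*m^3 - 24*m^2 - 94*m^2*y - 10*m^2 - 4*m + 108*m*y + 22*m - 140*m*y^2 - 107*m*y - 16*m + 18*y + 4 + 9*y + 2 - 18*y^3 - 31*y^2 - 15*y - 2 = 28*m^3 + m^2*(-94*y - 34) + m*(-140*y^2 + y + 2) - 18*y^3 - 31*y^2 + 12*y + 4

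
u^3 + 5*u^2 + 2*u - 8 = (u - 1)*(u + 2)*(u + 4)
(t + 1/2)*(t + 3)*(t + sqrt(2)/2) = t^3 + sqrt(2)*t^2/2 + 7*t^2/2 + 3*t/2 + 7*sqrt(2)*t/4 + 3*sqrt(2)/4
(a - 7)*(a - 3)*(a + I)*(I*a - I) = I*a^4 - a^3 - 11*I*a^3 + 11*a^2 + 31*I*a^2 - 31*a - 21*I*a + 21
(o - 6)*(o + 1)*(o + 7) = o^3 + 2*o^2 - 41*o - 42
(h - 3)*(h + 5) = h^2 + 2*h - 15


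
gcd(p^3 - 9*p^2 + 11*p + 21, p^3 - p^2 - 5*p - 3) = p^2 - 2*p - 3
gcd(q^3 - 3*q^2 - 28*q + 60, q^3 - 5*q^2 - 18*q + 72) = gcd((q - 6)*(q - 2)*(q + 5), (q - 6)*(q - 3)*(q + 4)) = q - 6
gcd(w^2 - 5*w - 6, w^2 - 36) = w - 6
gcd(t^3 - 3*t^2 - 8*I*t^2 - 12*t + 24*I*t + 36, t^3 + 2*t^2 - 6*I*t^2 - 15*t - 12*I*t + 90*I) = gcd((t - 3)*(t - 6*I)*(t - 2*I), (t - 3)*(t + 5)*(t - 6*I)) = t^2 + t*(-3 - 6*I) + 18*I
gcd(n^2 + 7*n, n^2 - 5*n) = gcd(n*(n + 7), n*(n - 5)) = n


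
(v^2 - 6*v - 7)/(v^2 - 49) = (v + 1)/(v + 7)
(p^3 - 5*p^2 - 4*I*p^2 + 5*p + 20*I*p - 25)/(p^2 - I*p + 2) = (p^2 - 5*p*(1 + I) + 25*I)/(p - 2*I)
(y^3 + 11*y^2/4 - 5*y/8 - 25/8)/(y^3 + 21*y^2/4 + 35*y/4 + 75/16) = 2*(y - 1)/(2*y + 3)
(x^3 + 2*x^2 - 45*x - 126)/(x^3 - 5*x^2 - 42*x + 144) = (x^2 - 4*x - 21)/(x^2 - 11*x + 24)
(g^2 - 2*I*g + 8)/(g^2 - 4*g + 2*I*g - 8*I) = (g - 4*I)/(g - 4)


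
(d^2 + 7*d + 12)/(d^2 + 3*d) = (d + 4)/d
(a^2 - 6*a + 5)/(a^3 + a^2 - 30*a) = (a - 1)/(a*(a + 6))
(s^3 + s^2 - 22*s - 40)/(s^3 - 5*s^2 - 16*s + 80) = (s + 2)/(s - 4)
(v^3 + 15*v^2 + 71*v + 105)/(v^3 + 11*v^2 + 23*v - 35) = (v + 3)/(v - 1)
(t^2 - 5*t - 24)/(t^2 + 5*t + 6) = (t - 8)/(t + 2)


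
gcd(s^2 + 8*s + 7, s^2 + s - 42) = s + 7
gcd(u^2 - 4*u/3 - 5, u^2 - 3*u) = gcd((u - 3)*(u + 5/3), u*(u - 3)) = u - 3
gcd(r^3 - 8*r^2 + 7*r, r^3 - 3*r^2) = r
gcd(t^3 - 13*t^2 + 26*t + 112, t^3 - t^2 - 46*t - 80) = t^2 - 6*t - 16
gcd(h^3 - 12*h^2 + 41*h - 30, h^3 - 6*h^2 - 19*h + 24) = h - 1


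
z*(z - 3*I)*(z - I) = z^3 - 4*I*z^2 - 3*z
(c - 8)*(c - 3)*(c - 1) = c^3 - 12*c^2 + 35*c - 24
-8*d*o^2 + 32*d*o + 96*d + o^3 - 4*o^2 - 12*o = (-8*d + o)*(o - 6)*(o + 2)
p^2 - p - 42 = (p - 7)*(p + 6)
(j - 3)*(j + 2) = j^2 - j - 6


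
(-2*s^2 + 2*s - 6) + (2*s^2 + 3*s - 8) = 5*s - 14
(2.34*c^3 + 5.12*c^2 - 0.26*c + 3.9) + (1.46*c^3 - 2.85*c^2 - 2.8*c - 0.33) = 3.8*c^3 + 2.27*c^2 - 3.06*c + 3.57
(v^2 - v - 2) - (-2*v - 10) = v^2 + v + 8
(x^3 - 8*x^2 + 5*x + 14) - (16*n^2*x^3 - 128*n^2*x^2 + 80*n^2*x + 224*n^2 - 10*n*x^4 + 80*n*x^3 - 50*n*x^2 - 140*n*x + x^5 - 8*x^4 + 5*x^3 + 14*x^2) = -16*n^2*x^3 + 128*n^2*x^2 - 80*n^2*x - 224*n^2 + 10*n*x^4 - 80*n*x^3 + 50*n*x^2 + 140*n*x - x^5 + 8*x^4 - 4*x^3 - 22*x^2 + 5*x + 14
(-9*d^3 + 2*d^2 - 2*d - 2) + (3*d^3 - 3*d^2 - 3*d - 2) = -6*d^3 - d^2 - 5*d - 4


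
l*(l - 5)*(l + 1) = l^3 - 4*l^2 - 5*l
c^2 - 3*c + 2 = (c - 2)*(c - 1)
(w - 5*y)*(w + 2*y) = w^2 - 3*w*y - 10*y^2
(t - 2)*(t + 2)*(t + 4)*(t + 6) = t^4 + 10*t^3 + 20*t^2 - 40*t - 96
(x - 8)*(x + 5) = x^2 - 3*x - 40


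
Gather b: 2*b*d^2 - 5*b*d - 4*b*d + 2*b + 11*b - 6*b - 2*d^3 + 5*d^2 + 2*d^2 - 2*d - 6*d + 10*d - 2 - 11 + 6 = b*(2*d^2 - 9*d + 7) - 2*d^3 + 7*d^2 + 2*d - 7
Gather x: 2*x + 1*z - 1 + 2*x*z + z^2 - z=x*(2*z + 2) + z^2 - 1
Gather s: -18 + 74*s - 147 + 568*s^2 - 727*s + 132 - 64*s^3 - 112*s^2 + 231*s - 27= -64*s^3 + 456*s^2 - 422*s - 60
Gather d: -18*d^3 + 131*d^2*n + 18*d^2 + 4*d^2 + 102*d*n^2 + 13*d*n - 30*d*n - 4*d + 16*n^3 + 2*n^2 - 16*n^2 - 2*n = -18*d^3 + d^2*(131*n + 22) + d*(102*n^2 - 17*n - 4) + 16*n^3 - 14*n^2 - 2*n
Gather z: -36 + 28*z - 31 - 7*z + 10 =21*z - 57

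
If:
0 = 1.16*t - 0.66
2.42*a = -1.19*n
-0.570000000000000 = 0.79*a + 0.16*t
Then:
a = -0.84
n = 1.70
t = 0.57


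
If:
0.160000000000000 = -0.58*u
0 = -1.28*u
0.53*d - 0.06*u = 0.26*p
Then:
No Solution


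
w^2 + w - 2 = (w - 1)*(w + 2)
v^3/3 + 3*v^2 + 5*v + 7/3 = (v/3 + 1/3)*(v + 1)*(v + 7)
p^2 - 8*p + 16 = (p - 4)^2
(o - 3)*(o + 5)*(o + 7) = o^3 + 9*o^2 - o - 105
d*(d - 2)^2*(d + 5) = d^4 + d^3 - 16*d^2 + 20*d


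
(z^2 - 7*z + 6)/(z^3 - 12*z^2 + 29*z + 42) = (z - 1)/(z^2 - 6*z - 7)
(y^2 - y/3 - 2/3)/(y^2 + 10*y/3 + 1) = (3*y^2 - y - 2)/(3*y^2 + 10*y + 3)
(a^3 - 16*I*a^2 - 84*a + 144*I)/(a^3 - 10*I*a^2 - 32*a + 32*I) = (a^2 - 12*I*a - 36)/(a^2 - 6*I*a - 8)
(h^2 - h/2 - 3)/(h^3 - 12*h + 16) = (h + 3/2)/(h^2 + 2*h - 8)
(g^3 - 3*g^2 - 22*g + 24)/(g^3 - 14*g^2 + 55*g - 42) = (g + 4)/(g - 7)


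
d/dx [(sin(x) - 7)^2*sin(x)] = (sin(x) - 7)*(3*sin(x) - 7)*cos(x)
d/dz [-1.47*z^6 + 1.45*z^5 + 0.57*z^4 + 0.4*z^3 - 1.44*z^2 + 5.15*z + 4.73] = -8.82*z^5 + 7.25*z^4 + 2.28*z^3 + 1.2*z^2 - 2.88*z + 5.15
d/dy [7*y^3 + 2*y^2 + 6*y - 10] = 21*y^2 + 4*y + 6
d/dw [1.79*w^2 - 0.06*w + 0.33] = 3.58*w - 0.06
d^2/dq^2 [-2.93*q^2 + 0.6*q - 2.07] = -5.86000000000000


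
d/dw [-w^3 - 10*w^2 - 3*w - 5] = -3*w^2 - 20*w - 3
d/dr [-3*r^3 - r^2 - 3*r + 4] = -9*r^2 - 2*r - 3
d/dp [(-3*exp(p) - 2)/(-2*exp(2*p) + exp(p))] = 2*(-3*exp(2*p) - 4*exp(p) + 1)*exp(-p)/(4*exp(2*p) - 4*exp(p) + 1)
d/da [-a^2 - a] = -2*a - 1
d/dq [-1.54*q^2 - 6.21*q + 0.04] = -3.08*q - 6.21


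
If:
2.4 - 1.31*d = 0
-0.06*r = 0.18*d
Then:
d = 1.83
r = -5.50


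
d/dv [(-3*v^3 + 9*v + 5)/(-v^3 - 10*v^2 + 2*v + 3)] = (30*v^4 + 6*v^3 + 78*v^2 + 100*v + 17)/(v^6 + 20*v^5 + 96*v^4 - 46*v^3 - 56*v^2 + 12*v + 9)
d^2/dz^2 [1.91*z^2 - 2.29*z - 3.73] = 3.82000000000000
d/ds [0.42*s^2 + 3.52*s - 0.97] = 0.84*s + 3.52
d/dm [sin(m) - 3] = cos(m)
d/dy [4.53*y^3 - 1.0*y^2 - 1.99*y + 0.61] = 13.59*y^2 - 2.0*y - 1.99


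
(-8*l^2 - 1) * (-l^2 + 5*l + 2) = 8*l^4 - 40*l^3 - 15*l^2 - 5*l - 2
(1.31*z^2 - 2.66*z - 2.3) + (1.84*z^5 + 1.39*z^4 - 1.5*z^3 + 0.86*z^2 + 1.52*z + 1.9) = 1.84*z^5 + 1.39*z^4 - 1.5*z^3 + 2.17*z^2 - 1.14*z - 0.4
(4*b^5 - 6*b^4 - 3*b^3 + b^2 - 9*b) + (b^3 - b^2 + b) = 4*b^5 - 6*b^4 - 2*b^3 - 8*b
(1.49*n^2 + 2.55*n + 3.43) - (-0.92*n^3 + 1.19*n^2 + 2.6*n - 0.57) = 0.92*n^3 + 0.3*n^2 - 0.0500000000000003*n + 4.0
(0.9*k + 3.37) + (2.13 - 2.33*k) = 5.5 - 1.43*k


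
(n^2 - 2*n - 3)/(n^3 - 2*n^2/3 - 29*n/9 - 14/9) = 9*(n - 3)/(9*n^2 - 15*n - 14)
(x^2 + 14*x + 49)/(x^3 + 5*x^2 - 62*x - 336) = (x + 7)/(x^2 - 2*x - 48)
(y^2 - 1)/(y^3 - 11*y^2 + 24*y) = (y^2 - 1)/(y*(y^2 - 11*y + 24))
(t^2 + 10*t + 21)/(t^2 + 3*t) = (t + 7)/t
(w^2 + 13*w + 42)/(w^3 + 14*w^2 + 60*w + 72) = (w + 7)/(w^2 + 8*w + 12)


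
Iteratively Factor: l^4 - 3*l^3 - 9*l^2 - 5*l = (l)*(l^3 - 3*l^2 - 9*l - 5) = l*(l - 5)*(l^2 + 2*l + 1) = l*(l - 5)*(l + 1)*(l + 1)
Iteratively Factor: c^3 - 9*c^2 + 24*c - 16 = (c - 4)*(c^2 - 5*c + 4) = (c - 4)^2*(c - 1)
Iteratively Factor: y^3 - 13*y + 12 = (y + 4)*(y^2 - 4*y + 3) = (y - 3)*(y + 4)*(y - 1)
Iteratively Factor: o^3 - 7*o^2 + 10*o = (o - 2)*(o^2 - 5*o) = o*(o - 2)*(o - 5)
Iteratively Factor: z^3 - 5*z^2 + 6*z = (z - 3)*(z^2 - 2*z) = (z - 3)*(z - 2)*(z)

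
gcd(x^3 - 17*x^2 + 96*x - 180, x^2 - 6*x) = x - 6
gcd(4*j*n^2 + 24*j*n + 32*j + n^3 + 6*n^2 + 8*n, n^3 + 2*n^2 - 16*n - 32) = n^2 + 6*n + 8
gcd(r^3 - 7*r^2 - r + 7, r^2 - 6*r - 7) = r^2 - 6*r - 7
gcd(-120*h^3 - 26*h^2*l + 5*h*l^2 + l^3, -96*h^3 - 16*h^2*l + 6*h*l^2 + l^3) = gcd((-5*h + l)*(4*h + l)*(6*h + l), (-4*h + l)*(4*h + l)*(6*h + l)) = 24*h^2 + 10*h*l + l^2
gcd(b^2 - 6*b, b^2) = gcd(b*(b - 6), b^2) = b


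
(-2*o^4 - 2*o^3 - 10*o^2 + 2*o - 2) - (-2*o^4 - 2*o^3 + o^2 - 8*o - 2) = -11*o^2 + 10*o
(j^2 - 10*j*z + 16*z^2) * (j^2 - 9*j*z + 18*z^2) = j^4 - 19*j^3*z + 124*j^2*z^2 - 324*j*z^3 + 288*z^4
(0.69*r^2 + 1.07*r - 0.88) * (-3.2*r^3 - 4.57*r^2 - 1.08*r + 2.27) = -2.208*r^5 - 6.5773*r^4 - 2.8191*r^3 + 4.4323*r^2 + 3.3793*r - 1.9976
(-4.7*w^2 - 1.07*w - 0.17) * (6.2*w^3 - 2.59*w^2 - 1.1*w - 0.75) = -29.14*w^5 + 5.539*w^4 + 6.8873*w^3 + 5.1423*w^2 + 0.9895*w + 0.1275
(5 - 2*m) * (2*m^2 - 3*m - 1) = -4*m^3 + 16*m^2 - 13*m - 5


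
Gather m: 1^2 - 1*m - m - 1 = -2*m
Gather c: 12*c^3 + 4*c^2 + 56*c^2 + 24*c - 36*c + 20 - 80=12*c^3 + 60*c^2 - 12*c - 60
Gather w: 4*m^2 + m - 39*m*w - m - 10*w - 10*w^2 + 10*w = 4*m^2 - 39*m*w - 10*w^2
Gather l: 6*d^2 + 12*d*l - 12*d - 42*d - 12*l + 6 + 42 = 6*d^2 - 54*d + l*(12*d - 12) + 48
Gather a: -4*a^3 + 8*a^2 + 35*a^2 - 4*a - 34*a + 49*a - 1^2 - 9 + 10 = -4*a^3 + 43*a^2 + 11*a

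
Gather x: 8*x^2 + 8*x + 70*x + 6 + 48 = 8*x^2 + 78*x + 54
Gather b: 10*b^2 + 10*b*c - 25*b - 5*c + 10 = 10*b^2 + b*(10*c - 25) - 5*c + 10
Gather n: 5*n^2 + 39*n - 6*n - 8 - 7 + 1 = 5*n^2 + 33*n - 14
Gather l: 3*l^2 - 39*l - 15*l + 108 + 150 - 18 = 3*l^2 - 54*l + 240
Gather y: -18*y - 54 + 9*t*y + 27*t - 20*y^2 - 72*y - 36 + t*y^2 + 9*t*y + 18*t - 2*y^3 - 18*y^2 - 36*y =45*t - 2*y^3 + y^2*(t - 38) + y*(18*t - 126) - 90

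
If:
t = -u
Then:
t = -u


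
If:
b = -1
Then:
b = -1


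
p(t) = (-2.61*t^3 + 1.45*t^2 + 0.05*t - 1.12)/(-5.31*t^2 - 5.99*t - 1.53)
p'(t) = (10.62*t + 5.99)*(-2.61*t^3 + 1.45*t^2 + 0.05*t - 1.12)/(-5.31*t^2 - 5.99*t - 1.53)^2 + (-7.83*t^2 + 2.9*t + 0.05)/(-5.31*t^2 - 5.99*t - 1.53)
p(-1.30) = -2.58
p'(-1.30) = -1.17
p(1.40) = 0.26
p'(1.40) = 0.28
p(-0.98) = -3.53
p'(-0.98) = -6.95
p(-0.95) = -3.77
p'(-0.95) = -8.96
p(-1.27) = -2.61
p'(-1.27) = -1.34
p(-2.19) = -2.39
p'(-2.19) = 0.19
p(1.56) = 0.31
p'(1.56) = 0.31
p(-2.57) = -2.48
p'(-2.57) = 0.29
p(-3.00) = -2.62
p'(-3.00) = 0.36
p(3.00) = 0.87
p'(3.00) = 0.43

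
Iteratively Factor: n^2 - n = (n - 1)*(n)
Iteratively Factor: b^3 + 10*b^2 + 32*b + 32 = (b + 4)*(b^2 + 6*b + 8) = (b + 4)^2*(b + 2)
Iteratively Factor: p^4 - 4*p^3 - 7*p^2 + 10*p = (p + 2)*(p^3 - 6*p^2 + 5*p) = p*(p + 2)*(p^2 - 6*p + 5) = p*(p - 5)*(p + 2)*(p - 1)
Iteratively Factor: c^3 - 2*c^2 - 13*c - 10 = (c + 2)*(c^2 - 4*c - 5) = (c - 5)*(c + 2)*(c + 1)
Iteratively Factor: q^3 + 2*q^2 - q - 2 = (q + 1)*(q^2 + q - 2) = (q + 1)*(q + 2)*(q - 1)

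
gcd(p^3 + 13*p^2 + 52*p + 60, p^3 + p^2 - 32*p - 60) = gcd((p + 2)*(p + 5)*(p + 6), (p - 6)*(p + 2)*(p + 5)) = p^2 + 7*p + 10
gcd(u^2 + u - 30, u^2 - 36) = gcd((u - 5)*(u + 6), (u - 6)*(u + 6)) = u + 6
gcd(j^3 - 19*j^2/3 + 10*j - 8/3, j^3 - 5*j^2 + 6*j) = j - 2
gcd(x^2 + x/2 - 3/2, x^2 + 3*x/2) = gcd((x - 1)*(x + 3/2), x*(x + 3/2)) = x + 3/2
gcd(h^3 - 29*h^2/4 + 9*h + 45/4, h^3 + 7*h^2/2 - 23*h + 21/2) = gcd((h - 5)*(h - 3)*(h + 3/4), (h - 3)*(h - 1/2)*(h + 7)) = h - 3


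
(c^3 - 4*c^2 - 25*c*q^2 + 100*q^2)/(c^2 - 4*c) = c - 25*q^2/c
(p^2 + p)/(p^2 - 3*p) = (p + 1)/(p - 3)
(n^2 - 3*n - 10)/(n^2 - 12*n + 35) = (n + 2)/(n - 7)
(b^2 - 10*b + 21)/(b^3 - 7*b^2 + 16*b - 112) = (b - 3)/(b^2 + 16)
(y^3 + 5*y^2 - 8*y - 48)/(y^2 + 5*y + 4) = (y^2 + y - 12)/(y + 1)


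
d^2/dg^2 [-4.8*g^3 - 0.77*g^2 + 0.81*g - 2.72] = -28.8*g - 1.54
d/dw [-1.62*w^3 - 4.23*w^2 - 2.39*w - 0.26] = -4.86*w^2 - 8.46*w - 2.39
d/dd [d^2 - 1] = 2*d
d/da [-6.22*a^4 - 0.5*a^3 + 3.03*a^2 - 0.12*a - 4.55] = -24.88*a^3 - 1.5*a^2 + 6.06*a - 0.12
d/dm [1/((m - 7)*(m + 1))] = 2*(3 - m)/(m^4 - 12*m^3 + 22*m^2 + 84*m + 49)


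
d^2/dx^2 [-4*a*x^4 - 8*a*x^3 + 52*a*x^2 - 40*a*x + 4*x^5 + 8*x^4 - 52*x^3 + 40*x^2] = -48*a*x^2 - 48*a*x + 104*a + 80*x^3 + 96*x^2 - 312*x + 80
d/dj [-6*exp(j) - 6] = -6*exp(j)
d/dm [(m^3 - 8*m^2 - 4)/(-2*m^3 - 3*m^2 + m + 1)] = (-19*m^4 + 2*m^3 - 29*m^2 - 40*m + 4)/(4*m^6 + 12*m^5 + 5*m^4 - 10*m^3 - 5*m^2 + 2*m + 1)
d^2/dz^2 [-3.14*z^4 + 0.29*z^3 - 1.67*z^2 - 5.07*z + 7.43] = -37.68*z^2 + 1.74*z - 3.34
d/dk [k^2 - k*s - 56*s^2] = 2*k - s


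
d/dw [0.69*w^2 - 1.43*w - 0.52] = 1.38*w - 1.43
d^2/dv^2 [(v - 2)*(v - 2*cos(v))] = 2*(v - 2)*cos(v) + 4*sin(v) + 2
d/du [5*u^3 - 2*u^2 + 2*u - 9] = 15*u^2 - 4*u + 2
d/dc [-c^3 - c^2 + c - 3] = -3*c^2 - 2*c + 1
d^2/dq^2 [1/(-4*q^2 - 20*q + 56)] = (q^2 + 5*q - (2*q + 5)^2 - 14)/(2*(q^2 + 5*q - 14)^3)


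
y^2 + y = y*(y + 1)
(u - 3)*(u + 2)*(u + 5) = u^3 + 4*u^2 - 11*u - 30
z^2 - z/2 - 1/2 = (z - 1)*(z + 1/2)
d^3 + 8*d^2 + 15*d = d*(d + 3)*(d + 5)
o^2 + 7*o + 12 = (o + 3)*(o + 4)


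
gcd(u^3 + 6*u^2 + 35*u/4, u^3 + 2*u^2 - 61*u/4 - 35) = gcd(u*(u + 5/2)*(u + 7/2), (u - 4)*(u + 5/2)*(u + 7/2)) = u^2 + 6*u + 35/4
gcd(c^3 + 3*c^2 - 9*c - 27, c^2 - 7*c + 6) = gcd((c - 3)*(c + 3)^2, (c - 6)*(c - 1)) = 1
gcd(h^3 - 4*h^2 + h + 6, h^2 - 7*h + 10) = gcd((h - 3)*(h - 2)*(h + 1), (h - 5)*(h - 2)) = h - 2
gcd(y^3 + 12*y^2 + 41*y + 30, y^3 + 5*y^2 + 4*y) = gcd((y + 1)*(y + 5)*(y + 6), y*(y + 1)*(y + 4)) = y + 1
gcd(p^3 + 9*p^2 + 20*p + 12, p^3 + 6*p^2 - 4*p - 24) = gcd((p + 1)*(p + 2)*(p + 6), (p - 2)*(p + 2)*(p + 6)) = p^2 + 8*p + 12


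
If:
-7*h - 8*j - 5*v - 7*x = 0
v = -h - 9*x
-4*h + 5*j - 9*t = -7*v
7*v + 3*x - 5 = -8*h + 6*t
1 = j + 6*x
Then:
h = 1051/1081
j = 331/1081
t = -5927/3243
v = -2176/1081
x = 125/1081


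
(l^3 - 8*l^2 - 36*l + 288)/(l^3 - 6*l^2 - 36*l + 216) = (l - 8)/(l - 6)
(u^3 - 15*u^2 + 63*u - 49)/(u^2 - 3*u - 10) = (-u^3 + 15*u^2 - 63*u + 49)/(-u^2 + 3*u + 10)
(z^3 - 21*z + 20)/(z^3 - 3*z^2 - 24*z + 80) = (z - 1)/(z - 4)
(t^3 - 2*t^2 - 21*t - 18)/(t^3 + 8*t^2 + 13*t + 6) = (t^2 - 3*t - 18)/(t^2 + 7*t + 6)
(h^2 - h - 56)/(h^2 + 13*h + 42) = (h - 8)/(h + 6)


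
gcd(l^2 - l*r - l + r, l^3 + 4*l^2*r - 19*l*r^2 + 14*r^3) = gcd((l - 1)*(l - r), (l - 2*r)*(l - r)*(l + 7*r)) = -l + r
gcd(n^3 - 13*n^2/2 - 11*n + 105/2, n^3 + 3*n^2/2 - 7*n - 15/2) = n^2 + n/2 - 15/2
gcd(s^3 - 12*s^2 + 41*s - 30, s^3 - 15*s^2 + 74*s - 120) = s^2 - 11*s + 30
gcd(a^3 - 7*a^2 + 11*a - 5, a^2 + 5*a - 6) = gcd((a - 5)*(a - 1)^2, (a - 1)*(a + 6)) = a - 1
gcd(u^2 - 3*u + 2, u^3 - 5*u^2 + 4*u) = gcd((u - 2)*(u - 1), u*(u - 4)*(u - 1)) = u - 1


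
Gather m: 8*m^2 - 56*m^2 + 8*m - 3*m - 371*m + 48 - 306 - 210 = -48*m^2 - 366*m - 468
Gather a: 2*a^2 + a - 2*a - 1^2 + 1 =2*a^2 - a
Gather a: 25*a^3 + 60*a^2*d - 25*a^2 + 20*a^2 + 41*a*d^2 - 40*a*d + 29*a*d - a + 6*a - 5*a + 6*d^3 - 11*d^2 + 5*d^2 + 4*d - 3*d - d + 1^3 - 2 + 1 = 25*a^3 + a^2*(60*d - 5) + a*(41*d^2 - 11*d) + 6*d^3 - 6*d^2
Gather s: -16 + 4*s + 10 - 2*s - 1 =2*s - 7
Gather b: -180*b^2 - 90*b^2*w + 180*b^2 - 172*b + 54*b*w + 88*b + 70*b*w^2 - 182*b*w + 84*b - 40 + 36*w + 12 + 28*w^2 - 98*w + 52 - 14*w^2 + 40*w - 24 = -90*b^2*w + b*(70*w^2 - 128*w) + 14*w^2 - 22*w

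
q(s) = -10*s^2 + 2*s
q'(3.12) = -60.40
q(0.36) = -0.58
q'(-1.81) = 38.20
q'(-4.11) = 84.20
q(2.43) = -54.19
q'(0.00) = 2.00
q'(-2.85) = 59.00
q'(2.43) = -46.60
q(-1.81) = -36.38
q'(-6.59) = 133.80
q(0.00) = 0.00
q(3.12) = -91.10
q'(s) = 2 - 20*s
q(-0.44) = -2.82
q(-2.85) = -86.92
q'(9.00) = -178.00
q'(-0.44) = 10.80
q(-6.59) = -447.46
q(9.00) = -792.00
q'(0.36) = -5.20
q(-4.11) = -177.14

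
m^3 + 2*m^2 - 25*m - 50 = (m - 5)*(m + 2)*(m + 5)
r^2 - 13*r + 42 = (r - 7)*(r - 6)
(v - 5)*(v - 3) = v^2 - 8*v + 15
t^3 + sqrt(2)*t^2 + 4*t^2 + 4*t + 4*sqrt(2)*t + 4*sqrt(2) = (t + 2)^2*(t + sqrt(2))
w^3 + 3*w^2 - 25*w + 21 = (w - 3)*(w - 1)*(w + 7)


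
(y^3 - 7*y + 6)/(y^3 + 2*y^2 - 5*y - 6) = (y - 1)/(y + 1)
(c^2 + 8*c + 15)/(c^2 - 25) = (c + 3)/(c - 5)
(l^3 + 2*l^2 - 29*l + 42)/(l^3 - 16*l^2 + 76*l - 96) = (l^2 + 4*l - 21)/(l^2 - 14*l + 48)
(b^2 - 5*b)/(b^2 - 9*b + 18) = b*(b - 5)/(b^2 - 9*b + 18)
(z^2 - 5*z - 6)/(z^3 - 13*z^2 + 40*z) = (z^2 - 5*z - 6)/(z*(z^2 - 13*z + 40))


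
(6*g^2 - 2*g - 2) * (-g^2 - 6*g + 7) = -6*g^4 - 34*g^3 + 56*g^2 - 2*g - 14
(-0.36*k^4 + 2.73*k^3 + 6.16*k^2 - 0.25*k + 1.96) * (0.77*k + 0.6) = -0.2772*k^5 + 1.8861*k^4 + 6.3812*k^3 + 3.5035*k^2 + 1.3592*k + 1.176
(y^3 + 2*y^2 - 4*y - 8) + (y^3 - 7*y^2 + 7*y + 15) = 2*y^3 - 5*y^2 + 3*y + 7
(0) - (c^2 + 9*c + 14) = -c^2 - 9*c - 14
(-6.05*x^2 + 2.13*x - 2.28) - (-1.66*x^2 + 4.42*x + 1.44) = -4.39*x^2 - 2.29*x - 3.72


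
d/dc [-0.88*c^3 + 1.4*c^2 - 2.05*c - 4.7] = -2.64*c^2 + 2.8*c - 2.05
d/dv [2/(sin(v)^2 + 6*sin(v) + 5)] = -4*(sin(v) + 3)*cos(v)/(sin(v)^2 + 6*sin(v) + 5)^2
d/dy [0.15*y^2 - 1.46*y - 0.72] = 0.3*y - 1.46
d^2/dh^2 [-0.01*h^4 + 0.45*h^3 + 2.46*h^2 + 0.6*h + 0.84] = -0.12*h^2 + 2.7*h + 4.92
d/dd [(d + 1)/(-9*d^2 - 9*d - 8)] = (9*d^2 + 18*d + 1)/(81*d^4 + 162*d^3 + 225*d^2 + 144*d + 64)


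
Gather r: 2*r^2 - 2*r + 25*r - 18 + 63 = 2*r^2 + 23*r + 45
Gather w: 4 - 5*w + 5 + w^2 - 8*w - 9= w^2 - 13*w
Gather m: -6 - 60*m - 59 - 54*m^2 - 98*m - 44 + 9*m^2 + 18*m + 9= -45*m^2 - 140*m - 100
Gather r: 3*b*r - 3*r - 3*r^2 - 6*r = -3*r^2 + r*(3*b - 9)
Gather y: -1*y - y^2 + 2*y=-y^2 + y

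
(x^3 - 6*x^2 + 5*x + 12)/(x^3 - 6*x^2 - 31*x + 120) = (x^2 - 3*x - 4)/(x^2 - 3*x - 40)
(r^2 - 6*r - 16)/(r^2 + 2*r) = (r - 8)/r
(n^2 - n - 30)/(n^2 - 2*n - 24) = (n + 5)/(n + 4)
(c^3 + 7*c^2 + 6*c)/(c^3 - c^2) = (c^2 + 7*c + 6)/(c*(c - 1))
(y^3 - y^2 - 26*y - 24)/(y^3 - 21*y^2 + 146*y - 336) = (y^2 + 5*y + 4)/(y^2 - 15*y + 56)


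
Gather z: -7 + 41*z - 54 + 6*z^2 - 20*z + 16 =6*z^2 + 21*z - 45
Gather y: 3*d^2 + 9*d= 3*d^2 + 9*d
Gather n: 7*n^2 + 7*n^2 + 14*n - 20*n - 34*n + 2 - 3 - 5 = 14*n^2 - 40*n - 6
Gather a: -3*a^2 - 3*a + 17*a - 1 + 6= -3*a^2 + 14*a + 5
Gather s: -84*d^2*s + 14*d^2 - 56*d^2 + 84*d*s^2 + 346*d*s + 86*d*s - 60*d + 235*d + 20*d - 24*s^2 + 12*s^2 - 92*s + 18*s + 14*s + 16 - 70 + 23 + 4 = -42*d^2 + 195*d + s^2*(84*d - 12) + s*(-84*d^2 + 432*d - 60) - 27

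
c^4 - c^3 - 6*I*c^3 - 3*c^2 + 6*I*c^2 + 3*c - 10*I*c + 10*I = (c - 1)*(c - 5*I)*(c - 2*I)*(c + I)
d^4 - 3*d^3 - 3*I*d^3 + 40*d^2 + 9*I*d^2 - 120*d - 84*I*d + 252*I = (d - 3)*(d - 7*I)*(d - 2*I)*(d + 6*I)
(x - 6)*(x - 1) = x^2 - 7*x + 6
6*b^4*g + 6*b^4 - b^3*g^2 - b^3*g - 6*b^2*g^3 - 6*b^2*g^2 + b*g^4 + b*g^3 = (-6*b + g)*(-b + g)*(b + g)*(b*g + b)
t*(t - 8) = t^2 - 8*t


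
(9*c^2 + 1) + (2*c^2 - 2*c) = 11*c^2 - 2*c + 1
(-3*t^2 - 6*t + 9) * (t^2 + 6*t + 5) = -3*t^4 - 24*t^3 - 42*t^2 + 24*t + 45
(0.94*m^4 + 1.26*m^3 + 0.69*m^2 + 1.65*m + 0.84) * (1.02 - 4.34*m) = -4.0796*m^5 - 4.5096*m^4 - 1.7094*m^3 - 6.4572*m^2 - 1.9626*m + 0.8568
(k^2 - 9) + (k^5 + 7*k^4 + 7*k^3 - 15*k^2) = k^5 + 7*k^4 + 7*k^3 - 14*k^2 - 9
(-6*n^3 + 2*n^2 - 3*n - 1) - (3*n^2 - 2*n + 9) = -6*n^3 - n^2 - n - 10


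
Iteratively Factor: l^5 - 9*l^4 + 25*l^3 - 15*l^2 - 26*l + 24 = (l - 1)*(l^4 - 8*l^3 + 17*l^2 + 2*l - 24) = (l - 3)*(l - 1)*(l^3 - 5*l^2 + 2*l + 8) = (l - 3)*(l - 1)*(l + 1)*(l^2 - 6*l + 8) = (l - 3)*(l - 2)*(l - 1)*(l + 1)*(l - 4)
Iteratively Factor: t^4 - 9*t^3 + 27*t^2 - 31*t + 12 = (t - 1)*(t^3 - 8*t^2 + 19*t - 12) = (t - 1)^2*(t^2 - 7*t + 12) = (t - 4)*(t - 1)^2*(t - 3)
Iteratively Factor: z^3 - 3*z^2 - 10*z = (z - 5)*(z^2 + 2*z) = z*(z - 5)*(z + 2)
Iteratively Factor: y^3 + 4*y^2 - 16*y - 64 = (y + 4)*(y^2 - 16) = (y + 4)^2*(y - 4)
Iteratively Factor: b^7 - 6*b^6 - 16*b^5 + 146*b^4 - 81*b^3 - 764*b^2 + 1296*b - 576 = (b - 1)*(b^6 - 5*b^5 - 21*b^4 + 125*b^3 + 44*b^2 - 720*b + 576) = (b - 4)*(b - 1)*(b^5 - b^4 - 25*b^3 + 25*b^2 + 144*b - 144) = (b - 4)*(b - 1)*(b + 4)*(b^4 - 5*b^3 - 5*b^2 + 45*b - 36) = (b - 4)*(b - 1)*(b + 3)*(b + 4)*(b^3 - 8*b^2 + 19*b - 12) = (b - 4)*(b - 1)^2*(b + 3)*(b + 4)*(b^2 - 7*b + 12) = (b - 4)^2*(b - 1)^2*(b + 3)*(b + 4)*(b - 3)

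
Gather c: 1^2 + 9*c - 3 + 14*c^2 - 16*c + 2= 14*c^2 - 7*c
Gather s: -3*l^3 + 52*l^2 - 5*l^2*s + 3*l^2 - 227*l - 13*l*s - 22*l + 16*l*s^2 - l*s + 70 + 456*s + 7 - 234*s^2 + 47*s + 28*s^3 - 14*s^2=-3*l^3 + 55*l^2 - 249*l + 28*s^3 + s^2*(16*l - 248) + s*(-5*l^2 - 14*l + 503) + 77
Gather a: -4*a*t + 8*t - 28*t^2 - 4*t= -4*a*t - 28*t^2 + 4*t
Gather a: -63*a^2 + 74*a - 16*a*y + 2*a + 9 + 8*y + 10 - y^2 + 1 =-63*a^2 + a*(76 - 16*y) - y^2 + 8*y + 20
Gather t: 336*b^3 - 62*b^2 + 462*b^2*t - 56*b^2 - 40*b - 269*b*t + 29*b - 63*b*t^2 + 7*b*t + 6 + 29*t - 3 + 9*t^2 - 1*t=336*b^3 - 118*b^2 - 11*b + t^2*(9 - 63*b) + t*(462*b^2 - 262*b + 28) + 3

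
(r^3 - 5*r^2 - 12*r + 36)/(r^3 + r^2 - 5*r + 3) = (r^2 - 8*r + 12)/(r^2 - 2*r + 1)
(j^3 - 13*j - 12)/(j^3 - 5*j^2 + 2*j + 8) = (j + 3)/(j - 2)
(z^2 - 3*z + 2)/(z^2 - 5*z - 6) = (-z^2 + 3*z - 2)/(-z^2 + 5*z + 6)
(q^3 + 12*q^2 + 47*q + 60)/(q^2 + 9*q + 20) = q + 3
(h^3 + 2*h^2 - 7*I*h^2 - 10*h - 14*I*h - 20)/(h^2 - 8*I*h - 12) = (h^2 + h*(2 - 5*I) - 10*I)/(h - 6*I)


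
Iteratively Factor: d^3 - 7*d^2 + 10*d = (d)*(d^2 - 7*d + 10) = d*(d - 5)*(d - 2)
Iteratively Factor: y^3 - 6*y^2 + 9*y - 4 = (y - 1)*(y^2 - 5*y + 4) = (y - 1)^2*(y - 4)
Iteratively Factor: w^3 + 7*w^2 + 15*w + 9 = (w + 3)*(w^2 + 4*w + 3) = (w + 3)^2*(w + 1)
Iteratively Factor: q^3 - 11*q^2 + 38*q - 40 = (q - 2)*(q^2 - 9*q + 20) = (q - 5)*(q - 2)*(q - 4)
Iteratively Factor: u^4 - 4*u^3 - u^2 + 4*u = (u)*(u^3 - 4*u^2 - u + 4) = u*(u - 1)*(u^2 - 3*u - 4) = u*(u - 1)*(u + 1)*(u - 4)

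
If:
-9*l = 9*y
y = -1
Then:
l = 1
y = -1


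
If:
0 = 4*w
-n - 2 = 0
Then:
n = -2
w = 0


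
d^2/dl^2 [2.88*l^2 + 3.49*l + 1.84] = 5.76000000000000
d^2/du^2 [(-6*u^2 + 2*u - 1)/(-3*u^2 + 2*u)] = 2*(18*u^3 + 27*u^2 - 18*u + 4)/(u^3*(27*u^3 - 54*u^2 + 36*u - 8))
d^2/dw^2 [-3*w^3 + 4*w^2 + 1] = 8 - 18*w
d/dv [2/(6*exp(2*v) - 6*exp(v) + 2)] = (3 - 6*exp(v))*exp(v)/(3*exp(2*v) - 3*exp(v) + 1)^2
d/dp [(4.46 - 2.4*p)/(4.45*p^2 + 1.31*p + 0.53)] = (10.68*p^2 - 39.694*p - 7.1146)/(19.8025*p^4 + 11.659*p^3 + 6.4331*p^2 + 1.3886*p + 0.2809)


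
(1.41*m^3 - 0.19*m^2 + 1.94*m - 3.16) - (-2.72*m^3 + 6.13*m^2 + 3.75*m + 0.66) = 4.13*m^3 - 6.32*m^2 - 1.81*m - 3.82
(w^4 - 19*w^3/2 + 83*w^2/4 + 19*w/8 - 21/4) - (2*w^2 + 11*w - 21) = w^4 - 19*w^3/2 + 75*w^2/4 - 69*w/8 + 63/4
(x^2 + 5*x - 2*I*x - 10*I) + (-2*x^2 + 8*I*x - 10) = -x^2 + 5*x + 6*I*x - 10 - 10*I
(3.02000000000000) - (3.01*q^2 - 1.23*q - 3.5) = -3.01*q^2 + 1.23*q + 6.52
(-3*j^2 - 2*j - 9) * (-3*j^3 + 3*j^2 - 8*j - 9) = 9*j^5 - 3*j^4 + 45*j^3 + 16*j^2 + 90*j + 81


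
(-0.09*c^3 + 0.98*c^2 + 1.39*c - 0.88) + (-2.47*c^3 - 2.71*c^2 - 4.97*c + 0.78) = -2.56*c^3 - 1.73*c^2 - 3.58*c - 0.1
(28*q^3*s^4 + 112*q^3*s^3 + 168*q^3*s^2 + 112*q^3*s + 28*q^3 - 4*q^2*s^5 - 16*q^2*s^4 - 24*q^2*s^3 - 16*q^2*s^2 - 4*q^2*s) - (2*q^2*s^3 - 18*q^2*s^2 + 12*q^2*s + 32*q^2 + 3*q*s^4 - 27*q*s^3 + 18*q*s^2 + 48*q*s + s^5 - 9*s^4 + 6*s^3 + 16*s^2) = 28*q^3*s^4 + 112*q^3*s^3 + 168*q^3*s^2 + 112*q^3*s + 28*q^3 - 4*q^2*s^5 - 16*q^2*s^4 - 26*q^2*s^3 + 2*q^2*s^2 - 16*q^2*s - 32*q^2 - 3*q*s^4 + 27*q*s^3 - 18*q*s^2 - 48*q*s - s^5 + 9*s^4 - 6*s^3 - 16*s^2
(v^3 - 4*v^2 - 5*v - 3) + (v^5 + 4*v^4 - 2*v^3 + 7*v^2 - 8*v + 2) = v^5 + 4*v^4 - v^3 + 3*v^2 - 13*v - 1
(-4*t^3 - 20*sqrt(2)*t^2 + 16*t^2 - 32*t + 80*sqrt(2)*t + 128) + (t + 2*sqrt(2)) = -4*t^3 - 20*sqrt(2)*t^2 + 16*t^2 - 31*t + 80*sqrt(2)*t + 2*sqrt(2) + 128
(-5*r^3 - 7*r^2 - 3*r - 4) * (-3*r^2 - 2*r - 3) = 15*r^5 + 31*r^4 + 38*r^3 + 39*r^2 + 17*r + 12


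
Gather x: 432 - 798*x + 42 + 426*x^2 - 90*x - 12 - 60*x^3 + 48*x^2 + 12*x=-60*x^3 + 474*x^2 - 876*x + 462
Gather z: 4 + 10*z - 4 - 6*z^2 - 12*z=-6*z^2 - 2*z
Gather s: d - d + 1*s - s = 0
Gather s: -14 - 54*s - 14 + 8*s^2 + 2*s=8*s^2 - 52*s - 28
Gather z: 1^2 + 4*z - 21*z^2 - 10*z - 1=-21*z^2 - 6*z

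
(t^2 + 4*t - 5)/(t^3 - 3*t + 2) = (t + 5)/(t^2 + t - 2)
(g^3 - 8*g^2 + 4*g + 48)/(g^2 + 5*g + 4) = (g^3 - 8*g^2 + 4*g + 48)/(g^2 + 5*g + 4)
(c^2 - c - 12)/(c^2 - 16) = (c + 3)/(c + 4)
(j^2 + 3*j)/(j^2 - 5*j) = (j + 3)/(j - 5)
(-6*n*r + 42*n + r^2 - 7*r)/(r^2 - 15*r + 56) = (-6*n + r)/(r - 8)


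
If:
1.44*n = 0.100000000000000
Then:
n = 0.07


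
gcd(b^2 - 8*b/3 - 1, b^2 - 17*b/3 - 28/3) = 1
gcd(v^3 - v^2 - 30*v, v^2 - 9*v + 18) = v - 6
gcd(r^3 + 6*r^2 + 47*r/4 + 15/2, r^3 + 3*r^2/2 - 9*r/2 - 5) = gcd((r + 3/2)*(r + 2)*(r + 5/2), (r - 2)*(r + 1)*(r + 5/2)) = r + 5/2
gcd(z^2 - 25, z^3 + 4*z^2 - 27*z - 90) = z - 5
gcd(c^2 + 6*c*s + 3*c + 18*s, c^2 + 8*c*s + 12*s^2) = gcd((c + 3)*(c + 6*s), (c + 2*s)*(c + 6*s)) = c + 6*s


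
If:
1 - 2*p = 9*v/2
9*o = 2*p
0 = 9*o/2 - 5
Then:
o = 10/9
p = 5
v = -2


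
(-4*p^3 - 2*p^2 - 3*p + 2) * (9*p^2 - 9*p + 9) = -36*p^5 + 18*p^4 - 45*p^3 + 27*p^2 - 45*p + 18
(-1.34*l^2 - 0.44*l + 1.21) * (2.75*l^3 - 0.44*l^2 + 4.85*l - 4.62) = -3.685*l^5 - 0.6204*l^4 - 2.9779*l^3 + 3.5244*l^2 + 7.9013*l - 5.5902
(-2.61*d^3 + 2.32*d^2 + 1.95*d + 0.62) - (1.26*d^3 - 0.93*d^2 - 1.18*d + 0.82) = -3.87*d^3 + 3.25*d^2 + 3.13*d - 0.2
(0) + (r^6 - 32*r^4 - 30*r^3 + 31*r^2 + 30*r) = r^6 - 32*r^4 - 30*r^3 + 31*r^2 + 30*r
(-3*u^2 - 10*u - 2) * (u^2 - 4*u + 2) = -3*u^4 + 2*u^3 + 32*u^2 - 12*u - 4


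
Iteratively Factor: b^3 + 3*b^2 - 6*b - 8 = (b - 2)*(b^2 + 5*b + 4) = (b - 2)*(b + 4)*(b + 1)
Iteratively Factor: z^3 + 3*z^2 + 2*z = (z + 1)*(z^2 + 2*z) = z*(z + 1)*(z + 2)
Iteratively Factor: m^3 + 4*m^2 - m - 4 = (m - 1)*(m^2 + 5*m + 4) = (m - 1)*(m + 4)*(m + 1)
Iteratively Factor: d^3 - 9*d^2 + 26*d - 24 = (d - 4)*(d^2 - 5*d + 6) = (d - 4)*(d - 3)*(d - 2)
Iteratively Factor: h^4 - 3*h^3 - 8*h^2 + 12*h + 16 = (h + 1)*(h^3 - 4*h^2 - 4*h + 16) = (h + 1)*(h + 2)*(h^2 - 6*h + 8) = (h - 4)*(h + 1)*(h + 2)*(h - 2)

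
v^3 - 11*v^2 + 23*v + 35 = (v - 7)*(v - 5)*(v + 1)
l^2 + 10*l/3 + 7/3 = (l + 1)*(l + 7/3)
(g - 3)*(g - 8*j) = g^2 - 8*g*j - 3*g + 24*j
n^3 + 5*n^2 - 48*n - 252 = (n - 7)*(n + 6)^2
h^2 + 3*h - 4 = (h - 1)*(h + 4)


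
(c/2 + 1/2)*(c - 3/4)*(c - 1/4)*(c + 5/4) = c^4/2 + 5*c^3/8 - 13*c^2/32 - 53*c/128 + 15/128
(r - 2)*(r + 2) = r^2 - 4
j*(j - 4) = j^2 - 4*j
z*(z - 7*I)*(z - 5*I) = z^3 - 12*I*z^2 - 35*z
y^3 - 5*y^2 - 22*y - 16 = (y - 8)*(y + 1)*(y + 2)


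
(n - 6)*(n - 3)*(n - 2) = n^3 - 11*n^2 + 36*n - 36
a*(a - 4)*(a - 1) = a^3 - 5*a^2 + 4*a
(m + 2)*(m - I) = m^2 + 2*m - I*m - 2*I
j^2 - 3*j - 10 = (j - 5)*(j + 2)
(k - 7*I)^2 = k^2 - 14*I*k - 49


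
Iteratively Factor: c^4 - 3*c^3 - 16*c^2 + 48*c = (c + 4)*(c^3 - 7*c^2 + 12*c) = c*(c + 4)*(c^2 - 7*c + 12) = c*(c - 4)*(c + 4)*(c - 3)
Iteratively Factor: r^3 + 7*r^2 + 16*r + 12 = (r + 2)*(r^2 + 5*r + 6) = (r + 2)^2*(r + 3)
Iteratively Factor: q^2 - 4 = (q + 2)*(q - 2)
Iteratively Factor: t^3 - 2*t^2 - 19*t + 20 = (t - 1)*(t^2 - t - 20) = (t - 5)*(t - 1)*(t + 4)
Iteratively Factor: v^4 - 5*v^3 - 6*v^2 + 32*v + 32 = (v + 1)*(v^3 - 6*v^2 + 32) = (v - 4)*(v + 1)*(v^2 - 2*v - 8) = (v - 4)*(v + 1)*(v + 2)*(v - 4)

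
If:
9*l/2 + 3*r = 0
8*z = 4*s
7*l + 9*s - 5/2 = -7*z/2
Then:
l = 5/14 - 43*z/14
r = 129*z/28 - 15/28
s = 2*z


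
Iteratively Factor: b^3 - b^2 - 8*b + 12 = (b - 2)*(b^2 + b - 6) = (b - 2)*(b + 3)*(b - 2)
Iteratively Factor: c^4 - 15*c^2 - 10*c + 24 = (c + 2)*(c^3 - 2*c^2 - 11*c + 12) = (c - 1)*(c + 2)*(c^2 - c - 12) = (c - 1)*(c + 2)*(c + 3)*(c - 4)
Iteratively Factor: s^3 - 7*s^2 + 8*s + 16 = (s - 4)*(s^2 - 3*s - 4) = (s - 4)^2*(s + 1)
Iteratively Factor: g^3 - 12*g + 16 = (g - 2)*(g^2 + 2*g - 8) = (g - 2)^2*(g + 4)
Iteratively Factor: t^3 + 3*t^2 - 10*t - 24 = (t - 3)*(t^2 + 6*t + 8) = (t - 3)*(t + 4)*(t + 2)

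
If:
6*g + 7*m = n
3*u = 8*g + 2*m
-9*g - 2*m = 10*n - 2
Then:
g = 36*u/73 - 2/219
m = 8/219 - 69*u/146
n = 44/219 - 51*u/146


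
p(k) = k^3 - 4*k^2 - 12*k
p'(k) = 3*k^2 - 8*k - 12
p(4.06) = -47.73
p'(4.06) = 4.97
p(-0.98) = 6.98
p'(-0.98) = -1.28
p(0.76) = -10.99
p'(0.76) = -16.35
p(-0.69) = 6.05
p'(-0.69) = -5.05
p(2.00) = -32.00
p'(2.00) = -16.00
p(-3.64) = -57.55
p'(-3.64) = 56.87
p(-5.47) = -217.71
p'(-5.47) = 121.52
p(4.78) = -39.54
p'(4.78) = 18.31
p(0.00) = 0.00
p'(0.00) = -12.00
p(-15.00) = -4095.00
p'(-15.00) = 783.00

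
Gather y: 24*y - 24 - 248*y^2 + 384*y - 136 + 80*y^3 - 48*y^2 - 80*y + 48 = 80*y^3 - 296*y^2 + 328*y - 112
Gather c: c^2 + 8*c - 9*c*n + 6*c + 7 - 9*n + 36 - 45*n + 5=c^2 + c*(14 - 9*n) - 54*n + 48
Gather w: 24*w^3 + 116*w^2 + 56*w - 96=24*w^3 + 116*w^2 + 56*w - 96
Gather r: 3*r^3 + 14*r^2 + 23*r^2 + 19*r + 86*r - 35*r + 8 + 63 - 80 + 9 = 3*r^3 + 37*r^2 + 70*r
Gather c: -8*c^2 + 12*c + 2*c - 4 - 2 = -8*c^2 + 14*c - 6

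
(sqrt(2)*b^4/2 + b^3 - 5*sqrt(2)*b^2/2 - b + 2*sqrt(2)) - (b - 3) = sqrt(2)*b^4/2 + b^3 - 5*sqrt(2)*b^2/2 - 2*b + 2*sqrt(2) + 3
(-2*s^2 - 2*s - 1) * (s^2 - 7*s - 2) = -2*s^4 + 12*s^3 + 17*s^2 + 11*s + 2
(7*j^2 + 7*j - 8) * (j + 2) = 7*j^3 + 21*j^2 + 6*j - 16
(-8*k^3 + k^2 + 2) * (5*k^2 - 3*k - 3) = -40*k^5 + 29*k^4 + 21*k^3 + 7*k^2 - 6*k - 6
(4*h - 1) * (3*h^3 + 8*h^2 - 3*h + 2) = 12*h^4 + 29*h^3 - 20*h^2 + 11*h - 2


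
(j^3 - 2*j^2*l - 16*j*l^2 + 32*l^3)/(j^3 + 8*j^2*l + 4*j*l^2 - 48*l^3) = (j - 4*l)/(j + 6*l)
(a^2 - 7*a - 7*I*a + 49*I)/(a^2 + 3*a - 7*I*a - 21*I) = (a - 7)/(a + 3)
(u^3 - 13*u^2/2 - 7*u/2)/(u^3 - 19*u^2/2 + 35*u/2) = (2*u + 1)/(2*u - 5)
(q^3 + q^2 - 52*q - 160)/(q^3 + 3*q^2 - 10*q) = (q^2 - 4*q - 32)/(q*(q - 2))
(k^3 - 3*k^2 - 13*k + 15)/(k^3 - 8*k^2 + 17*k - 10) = (k + 3)/(k - 2)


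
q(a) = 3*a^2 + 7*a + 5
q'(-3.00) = -11.00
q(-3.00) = 11.00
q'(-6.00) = -29.00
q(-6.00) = 71.00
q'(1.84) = 18.04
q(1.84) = 28.04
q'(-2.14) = -5.84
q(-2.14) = 3.76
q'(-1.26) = -0.56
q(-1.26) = 0.94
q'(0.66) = 10.96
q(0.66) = 10.93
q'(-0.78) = 2.32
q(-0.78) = 1.37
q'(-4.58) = -20.48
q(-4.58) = 35.87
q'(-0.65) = 3.10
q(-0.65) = 1.72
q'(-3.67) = -15.02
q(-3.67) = 19.72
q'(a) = 6*a + 7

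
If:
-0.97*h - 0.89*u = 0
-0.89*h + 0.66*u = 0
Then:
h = 0.00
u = 0.00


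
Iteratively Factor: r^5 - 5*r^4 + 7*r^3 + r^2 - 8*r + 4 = (r + 1)*(r^4 - 6*r^3 + 13*r^2 - 12*r + 4) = (r - 2)*(r + 1)*(r^3 - 4*r^2 + 5*r - 2) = (r - 2)^2*(r + 1)*(r^2 - 2*r + 1) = (r - 2)^2*(r - 1)*(r + 1)*(r - 1)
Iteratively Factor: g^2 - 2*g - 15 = (g + 3)*(g - 5)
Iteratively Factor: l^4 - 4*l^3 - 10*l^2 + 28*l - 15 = (l - 1)*(l^3 - 3*l^2 - 13*l + 15) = (l - 1)*(l + 3)*(l^2 - 6*l + 5) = (l - 5)*(l - 1)*(l + 3)*(l - 1)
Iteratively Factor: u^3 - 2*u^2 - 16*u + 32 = (u - 2)*(u^2 - 16) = (u - 2)*(u + 4)*(u - 4)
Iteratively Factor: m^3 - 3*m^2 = (m)*(m^2 - 3*m) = m*(m - 3)*(m)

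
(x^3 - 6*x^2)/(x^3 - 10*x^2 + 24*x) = x/(x - 4)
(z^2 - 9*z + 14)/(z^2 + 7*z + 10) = (z^2 - 9*z + 14)/(z^2 + 7*z + 10)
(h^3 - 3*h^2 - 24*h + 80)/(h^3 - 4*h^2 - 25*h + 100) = (h - 4)/(h - 5)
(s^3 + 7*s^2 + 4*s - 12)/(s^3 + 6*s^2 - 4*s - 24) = (s - 1)/(s - 2)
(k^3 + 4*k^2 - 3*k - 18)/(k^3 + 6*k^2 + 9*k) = (k - 2)/k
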